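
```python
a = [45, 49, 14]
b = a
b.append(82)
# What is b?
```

After line 1: a = [45, 49, 14]
After line 2 (b = a is an alias, same object): a = [45, 49, 14], b = [45, 49, 14]
After line 3 (b.append mutates the shared list): a = [45, 49, 14, 82], b = [45, 49, 14, 82]

[45, 49, 14, 82]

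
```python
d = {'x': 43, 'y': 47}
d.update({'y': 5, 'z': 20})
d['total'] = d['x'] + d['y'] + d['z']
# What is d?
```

After line 1: d = {'x': 43, 'y': 47}
After line 2 (y overwritten, z added): d = {'x': 43, 'y': 5, 'z': 20}
After line 3 (total = 43 + 5 + 20 = 68): d = {'x': 43, 'y': 5, 'z': 20, 'total': 68}

{'x': 43, 'y': 5, 'z': 20, 'total': 68}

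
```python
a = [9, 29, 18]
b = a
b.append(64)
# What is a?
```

After line 1: a = [9, 29, 18]
After line 2 (b = a is an alias, same object): a = [9, 29, 18], b = [9, 29, 18]
After line 3 (b.append mutates the shared list): a = [9, 29, 18, 64], b = [9, 29, 18, 64]

[9, 29, 18, 64]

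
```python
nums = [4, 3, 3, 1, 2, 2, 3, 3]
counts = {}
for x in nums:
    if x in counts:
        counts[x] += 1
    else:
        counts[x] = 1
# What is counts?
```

Initial: counts = {}, nums = [4, 3, 3, 1, 2, 2, 3, 3]
See 4: counts = {4: 1}
See 3: counts = {4: 1, 3: 1}
See 3: counts = {4: 1, 3: 2}
See 1: counts = {4: 1, 3: 2, 1: 1}
See 2: counts = {4: 1, 3: 2, 1: 1, 2: 1}
See 2: counts = {4: 1, 3: 2, 1: 1, 2: 2}
See 3: counts = {4: 1, 3: 3, 1: 1, 2: 2}
See 3: counts = {4: 1, 3: 4, 1: 1, 2: 2}

{4: 1, 3: 4, 1: 1, 2: 2}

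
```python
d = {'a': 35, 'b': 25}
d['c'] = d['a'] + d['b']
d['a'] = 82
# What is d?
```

After line 1: d = {'a': 35, 'b': 25}
After line 2 (d['c'] = 35 + 25): d = {'a': 35, 'b': 25, 'c': 60}
After line 3: d = {'a': 82, 'b': 25, 'c': 60}

{'a': 82, 'b': 25, 'c': 60}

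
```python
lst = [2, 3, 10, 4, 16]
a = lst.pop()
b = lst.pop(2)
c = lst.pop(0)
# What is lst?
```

After line 1: lst = [2, 3, 10, 4, 16]
After line 2 (pop() -> a = 16): lst = [2, 3, 10, 4]
After line 3 (pop(2) -> b = 10): lst = [2, 3, 4]
After line 4 (pop(0) -> c = 2): lst = [3, 4]

[3, 4]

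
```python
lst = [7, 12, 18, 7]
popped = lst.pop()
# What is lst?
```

[7, 12, 18]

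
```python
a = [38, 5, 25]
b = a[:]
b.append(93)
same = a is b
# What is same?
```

After line 1: a = [38, 5, 25]
After line 2 (b = a[:] is a shallow copy, new object): a = [38, 5, 25], b = [38, 5, 25]
After line 3 (append only mutates b): a = [38, 5, 25], b = [38, 5, 25, 93]
After line 4 (same = a is b; different objects -> False): same = False

False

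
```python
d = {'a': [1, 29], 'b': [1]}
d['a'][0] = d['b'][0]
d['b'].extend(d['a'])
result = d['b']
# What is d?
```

After line 1: d = {'a': [1, 29], 'b': [1]}
After line 2 (a[0] = b[0] = 1): d = {'a': [1, 29], 'b': [1]}
After line 3 (b.extend(a) appends [1, 29]): d = {'a': [1, 29], 'b': [1, 1, 29]}
After line 4: result = d['b'] = [1, 1, 29]

{'a': [1, 29], 'b': [1, 1, 29]}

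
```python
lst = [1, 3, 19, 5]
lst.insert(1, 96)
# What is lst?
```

[1, 96, 3, 19, 5]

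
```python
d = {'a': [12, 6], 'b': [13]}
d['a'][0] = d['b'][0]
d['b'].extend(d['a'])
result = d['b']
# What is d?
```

After line 1: d = {'a': [12, 6], 'b': [13]}
After line 2 (a[0] = b[0] = 13): d = {'a': [13, 6], 'b': [13]}
After line 3 (b.extend(a) appends [13, 6]): d = {'a': [13, 6], 'b': [13, 13, 6]}
After line 4: result = d['b'] = [13, 13, 6]

{'a': [13, 6], 'b': [13, 13, 6]}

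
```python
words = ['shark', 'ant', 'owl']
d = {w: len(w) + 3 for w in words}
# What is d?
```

{'shark': 8, 'ant': 6, 'owl': 6}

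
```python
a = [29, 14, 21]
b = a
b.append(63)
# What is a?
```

After line 1: a = [29, 14, 21]
After line 2 (b = a is an alias, same object): a = [29, 14, 21], b = [29, 14, 21]
After line 3 (b.append mutates the shared list): a = [29, 14, 21, 63], b = [29, 14, 21, 63]

[29, 14, 21, 63]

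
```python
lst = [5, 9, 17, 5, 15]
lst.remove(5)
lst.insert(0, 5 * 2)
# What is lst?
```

After line 1: lst = [5, 9, 17, 5, 15]
After line 2 (remove first 5): lst = [9, 17, 5, 15]
After line 3 (insert 10 at index 0): lst = [10, 9, 17, 5, 15]

[10, 9, 17, 5, 15]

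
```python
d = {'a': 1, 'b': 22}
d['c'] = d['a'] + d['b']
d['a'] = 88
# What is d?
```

After line 1: d = {'a': 1, 'b': 22}
After line 2 (d['c'] = 1 + 22): d = {'a': 1, 'b': 22, 'c': 23}
After line 3: d = {'a': 88, 'b': 22, 'c': 23}

{'a': 88, 'b': 22, 'c': 23}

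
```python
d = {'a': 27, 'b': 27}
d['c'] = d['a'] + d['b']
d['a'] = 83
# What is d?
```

After line 1: d = {'a': 27, 'b': 27}
After line 2 (d['c'] = 27 + 27): d = {'a': 27, 'b': 27, 'c': 54}
After line 3: d = {'a': 83, 'b': 27, 'c': 54}

{'a': 83, 'b': 27, 'c': 54}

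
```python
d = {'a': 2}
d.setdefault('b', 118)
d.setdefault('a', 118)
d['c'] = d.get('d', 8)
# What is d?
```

After line 1: d = {'a': 2}
After line 2 (setdefault adds 'b'=118): d = {'a': 2, 'b': 118}
After line 3 (setdefault 'a' no-op, already exists): d = {'a': 2, 'b': 118}
After line 4 (get('d', 8) returns default since 'd' not in d): d = {'a': 2, 'b': 118, 'c': 8}

{'a': 2, 'b': 118, 'c': 8}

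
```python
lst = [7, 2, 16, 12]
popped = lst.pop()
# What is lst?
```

[7, 2, 16]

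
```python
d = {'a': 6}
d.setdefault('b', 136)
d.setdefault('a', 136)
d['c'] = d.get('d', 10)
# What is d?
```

After line 1: d = {'a': 6}
After line 2 (setdefault adds 'b'=136): d = {'a': 6, 'b': 136}
After line 3 (setdefault 'a' no-op, already exists): d = {'a': 6, 'b': 136}
After line 4 (get('d', 10) returns default since 'd' not in d): d = {'a': 6, 'b': 136, 'c': 10}

{'a': 6, 'b': 136, 'c': 10}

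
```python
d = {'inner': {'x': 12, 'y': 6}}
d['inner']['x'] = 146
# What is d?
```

After line 1: d = {'inner': {'x': 12, 'y': 6}}
After line 2 (inner x overwritten): d = {'inner': {'x': 146, 'y': 6}}

{'inner': {'x': 146, 'y': 6}}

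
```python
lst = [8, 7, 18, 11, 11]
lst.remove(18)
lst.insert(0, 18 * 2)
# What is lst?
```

After line 1: lst = [8, 7, 18, 11, 11]
After line 2 (remove first 18): lst = [8, 7, 11, 11]
After line 3 (insert 36 at index 0): lst = [36, 8, 7, 11, 11]

[36, 8, 7, 11, 11]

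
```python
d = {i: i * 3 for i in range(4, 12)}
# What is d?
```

{4: 12, 5: 15, 6: 18, 7: 21, 8: 24, 9: 27, 10: 30, 11: 33}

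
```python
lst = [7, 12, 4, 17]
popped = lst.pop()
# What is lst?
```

[7, 12, 4]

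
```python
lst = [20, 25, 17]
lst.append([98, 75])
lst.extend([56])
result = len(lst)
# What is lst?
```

After line 1: lst = [20, 25, 17]
After line 2 (append adds [98, 75] as single element): lst = [20, 25, 17, [98, 75]]
After line 3 (extend unpacks [56], adds 56): lst = [20, 25, 17, [98, 75], 56]
After line 4: result = len(lst) = 5

[20, 25, 17, [98, 75], 56]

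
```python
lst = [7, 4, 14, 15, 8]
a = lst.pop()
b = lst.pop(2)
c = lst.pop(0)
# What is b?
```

After line 1: lst = [7, 4, 14, 15, 8]
After line 2 (pop() -> a = 8): lst = [7, 4, 14, 15]
After line 3 (pop(2) -> b = 14): lst = [7, 4, 15]
After line 4 (pop(0) -> c = 7): lst = [4, 15]

14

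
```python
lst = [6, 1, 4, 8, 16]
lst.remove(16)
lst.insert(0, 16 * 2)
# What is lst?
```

After line 1: lst = [6, 1, 4, 8, 16]
After line 2 (remove first 16): lst = [6, 1, 4, 8]
After line 3 (insert 32 at index 0): lst = [32, 6, 1, 4, 8]

[32, 6, 1, 4, 8]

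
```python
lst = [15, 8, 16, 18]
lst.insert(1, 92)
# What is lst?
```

[15, 92, 8, 16, 18]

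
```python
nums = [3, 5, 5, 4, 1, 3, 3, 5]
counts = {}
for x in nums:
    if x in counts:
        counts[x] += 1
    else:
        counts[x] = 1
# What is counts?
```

Initial: counts = {}, nums = [3, 5, 5, 4, 1, 3, 3, 5]
See 3: counts = {3: 1}
See 5: counts = {3: 1, 5: 1}
See 5: counts = {3: 1, 5: 2}
See 4: counts = {3: 1, 5: 2, 4: 1}
See 1: counts = {3: 1, 5: 2, 4: 1, 1: 1}
See 3: counts = {3: 2, 5: 2, 4: 1, 1: 1}
See 3: counts = {3: 3, 5: 2, 4: 1, 1: 1}
See 5: counts = {3: 3, 5: 3, 4: 1, 1: 1}

{3: 3, 5: 3, 4: 1, 1: 1}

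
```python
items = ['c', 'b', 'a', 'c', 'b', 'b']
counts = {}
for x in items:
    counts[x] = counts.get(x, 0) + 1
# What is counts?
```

Initial: counts = {}, items = ['c', 'b', 'a', 'c', 'b', 'b']
See 'c': counts = {'c': 1}
See 'b': counts = {'c': 1, 'b': 1}
See 'a': counts = {'c': 1, 'b': 1, 'a': 1}
See 'c': counts = {'c': 2, 'b': 1, 'a': 1}
See 'b': counts = {'c': 2, 'b': 2, 'a': 1}
See 'b': counts = {'c': 2, 'b': 3, 'a': 1}

{'c': 2, 'b': 3, 'a': 1}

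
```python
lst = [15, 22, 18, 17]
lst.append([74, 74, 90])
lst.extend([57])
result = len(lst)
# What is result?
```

After line 1: lst = [15, 22, 18, 17]
After line 2 (append adds [74, 74, 90] as single element): lst = [15, 22, 18, 17, [74, 74, 90]]
After line 3 (extend unpacks [57], adds 57): lst = [15, 22, 18, 17, [74, 74, 90], 57]
After line 4: result = len(lst) = 6

6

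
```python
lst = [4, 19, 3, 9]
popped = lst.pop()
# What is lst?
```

[4, 19, 3]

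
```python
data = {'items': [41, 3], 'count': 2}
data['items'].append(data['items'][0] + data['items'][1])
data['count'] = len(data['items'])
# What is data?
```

After line 1: data = {'items': [41, 3], 'count': 2}
After line 2 (append 41 + 3 = 44): data = {'items': [41, 3, 44], 'count': 2}
After line 3 (count = len(items) = 3): data = {'items': [41, 3, 44], 'count': 3}

{'items': [41, 3, 44], 'count': 3}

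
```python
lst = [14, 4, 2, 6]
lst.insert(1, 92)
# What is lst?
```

[14, 92, 4, 2, 6]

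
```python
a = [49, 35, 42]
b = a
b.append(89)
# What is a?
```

After line 1: a = [49, 35, 42]
After line 2 (b = a is an alias, same object): a = [49, 35, 42], b = [49, 35, 42]
After line 3 (b.append mutates the shared list): a = [49, 35, 42, 89], b = [49, 35, 42, 89]

[49, 35, 42, 89]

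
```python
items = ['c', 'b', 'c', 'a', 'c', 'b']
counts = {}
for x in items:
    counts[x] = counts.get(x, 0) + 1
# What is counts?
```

Initial: counts = {}, items = ['c', 'b', 'c', 'a', 'c', 'b']
See 'c': counts = {'c': 1}
See 'b': counts = {'c': 1, 'b': 1}
See 'c': counts = {'c': 2, 'b': 1}
See 'a': counts = {'c': 2, 'b': 1, 'a': 1}
See 'c': counts = {'c': 3, 'b': 1, 'a': 1}
See 'b': counts = {'c': 3, 'b': 2, 'a': 1}

{'c': 3, 'b': 2, 'a': 1}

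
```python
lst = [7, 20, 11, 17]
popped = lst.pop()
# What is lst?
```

[7, 20, 11]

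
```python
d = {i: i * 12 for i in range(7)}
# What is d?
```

{0: 0, 1: 12, 2: 24, 3: 36, 4: 48, 5: 60, 6: 72}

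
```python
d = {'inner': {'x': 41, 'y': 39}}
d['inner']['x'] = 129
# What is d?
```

After line 1: d = {'inner': {'x': 41, 'y': 39}}
After line 2 (inner x overwritten): d = {'inner': {'x': 129, 'y': 39}}

{'inner': {'x': 129, 'y': 39}}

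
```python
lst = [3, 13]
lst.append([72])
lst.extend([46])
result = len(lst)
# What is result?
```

After line 1: lst = [3, 13]
After line 2 (append adds [72] as single element): lst = [3, 13, [72]]
After line 3 (extend unpacks [46], adds 46): lst = [3, 13, [72], 46]
After line 4: result = len(lst) = 4

4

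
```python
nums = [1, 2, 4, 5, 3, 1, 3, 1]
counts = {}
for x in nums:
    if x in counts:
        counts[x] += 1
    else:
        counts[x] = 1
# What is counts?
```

Initial: counts = {}, nums = [1, 2, 4, 5, 3, 1, 3, 1]
See 1: counts = {1: 1}
See 2: counts = {1: 1, 2: 1}
See 4: counts = {1: 1, 2: 1, 4: 1}
See 5: counts = {1: 1, 2: 1, 4: 1, 5: 1}
See 3: counts = {1: 1, 2: 1, 4: 1, 5: 1, 3: 1}
See 1: counts = {1: 2, 2: 1, 4: 1, 5: 1, 3: 1}
See 3: counts = {1: 2, 2: 1, 4: 1, 5: 1, 3: 2}
See 1: counts = {1: 3, 2: 1, 4: 1, 5: 1, 3: 2}

{1: 3, 2: 1, 4: 1, 5: 1, 3: 2}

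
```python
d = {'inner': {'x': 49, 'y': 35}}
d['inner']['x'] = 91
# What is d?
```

After line 1: d = {'inner': {'x': 49, 'y': 35}}
After line 2 (inner x overwritten): d = {'inner': {'x': 91, 'y': 35}}

{'inner': {'x': 91, 'y': 35}}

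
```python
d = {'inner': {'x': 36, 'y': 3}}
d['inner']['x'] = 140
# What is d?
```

After line 1: d = {'inner': {'x': 36, 'y': 3}}
After line 2 (inner x overwritten): d = {'inner': {'x': 140, 'y': 3}}

{'inner': {'x': 140, 'y': 3}}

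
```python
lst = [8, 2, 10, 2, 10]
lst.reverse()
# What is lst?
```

[10, 2, 10, 2, 8]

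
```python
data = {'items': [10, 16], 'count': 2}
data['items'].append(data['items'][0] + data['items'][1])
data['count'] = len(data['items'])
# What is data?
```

After line 1: data = {'items': [10, 16], 'count': 2}
After line 2 (append 10 + 16 = 26): data = {'items': [10, 16, 26], 'count': 2}
After line 3 (count = len(items) = 3): data = {'items': [10, 16, 26], 'count': 3}

{'items': [10, 16, 26], 'count': 3}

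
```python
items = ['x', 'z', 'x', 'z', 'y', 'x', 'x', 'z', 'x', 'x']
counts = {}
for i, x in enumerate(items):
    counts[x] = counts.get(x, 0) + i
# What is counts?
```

Initial: counts = {}, items = ['x', 'z', 'x', 'z', 'y', 'x', 'x', 'z', 'x', 'x']
i=0, x='x': counts = {'x': 0}
i=1, x='z': counts = {'x': 0, 'z': 1}
i=2, x='x': counts = {'x': 2, 'z': 1}
i=3, x='z': counts = {'x': 2, 'z': 4}
i=4, x='y': counts = {'x': 2, 'z': 4, 'y': 4}
i=5, x='x': counts = {'x': 7, 'z': 4, 'y': 4}
i=6, x='x': counts = {'x': 13, 'z': 4, 'y': 4}
i=7, x='z': counts = {'x': 13, 'z': 11, 'y': 4}
i=8, x='x': counts = {'x': 21, 'z': 11, 'y': 4}
i=9, x='x': counts = {'x': 30, 'z': 11, 'y': 4}

{'x': 30, 'z': 11, 'y': 4}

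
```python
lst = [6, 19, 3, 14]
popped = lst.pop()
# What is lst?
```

[6, 19, 3]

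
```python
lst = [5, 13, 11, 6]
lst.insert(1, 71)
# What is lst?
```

[5, 71, 13, 11, 6]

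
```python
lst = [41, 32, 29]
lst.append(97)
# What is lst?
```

[41, 32, 29, 97]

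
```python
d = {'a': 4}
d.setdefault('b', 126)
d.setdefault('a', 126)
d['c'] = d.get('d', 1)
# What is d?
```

After line 1: d = {'a': 4}
After line 2 (setdefault adds 'b'=126): d = {'a': 4, 'b': 126}
After line 3 (setdefault 'a' no-op, already exists): d = {'a': 4, 'b': 126}
After line 4 (get('d', 1) returns default since 'd' not in d): d = {'a': 4, 'b': 126, 'c': 1}

{'a': 4, 'b': 126, 'c': 1}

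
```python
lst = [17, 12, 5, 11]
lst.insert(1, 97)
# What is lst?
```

[17, 97, 12, 5, 11]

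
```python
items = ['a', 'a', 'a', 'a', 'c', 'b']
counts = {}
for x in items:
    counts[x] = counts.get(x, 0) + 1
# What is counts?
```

Initial: counts = {}, items = ['a', 'a', 'a', 'a', 'c', 'b']
See 'a': counts = {'a': 1}
See 'a': counts = {'a': 2}
See 'a': counts = {'a': 3}
See 'a': counts = {'a': 4}
See 'c': counts = {'a': 4, 'c': 1}
See 'b': counts = {'a': 4, 'c': 1, 'b': 1}

{'a': 4, 'c': 1, 'b': 1}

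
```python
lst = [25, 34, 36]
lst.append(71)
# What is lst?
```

[25, 34, 36, 71]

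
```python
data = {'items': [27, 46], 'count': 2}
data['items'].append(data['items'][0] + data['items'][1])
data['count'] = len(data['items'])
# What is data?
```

After line 1: data = {'items': [27, 46], 'count': 2}
After line 2 (append 27 + 46 = 73): data = {'items': [27, 46, 73], 'count': 2}
After line 3 (count = len(items) = 3): data = {'items': [27, 46, 73], 'count': 3}

{'items': [27, 46, 73], 'count': 3}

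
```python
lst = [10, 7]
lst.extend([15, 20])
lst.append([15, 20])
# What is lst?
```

After line 1: lst = [10, 7]
After line 2 (extend unpacks [15, 20]): lst = [10, 7, 15, 20]
After line 3 (append adds [15, 20] as single element): lst = [10, 7, 15, 20, [15, 20]]

[10, 7, 15, 20, [15, 20]]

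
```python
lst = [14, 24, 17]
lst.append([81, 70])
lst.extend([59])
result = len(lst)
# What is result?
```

After line 1: lst = [14, 24, 17]
After line 2 (append adds [81, 70] as single element): lst = [14, 24, 17, [81, 70]]
After line 3 (extend unpacks [59], adds 59): lst = [14, 24, 17, [81, 70], 59]
After line 4: result = len(lst) = 5

5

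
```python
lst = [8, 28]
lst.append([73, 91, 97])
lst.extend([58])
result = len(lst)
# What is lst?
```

After line 1: lst = [8, 28]
After line 2 (append adds [73, 91, 97] as single element): lst = [8, 28, [73, 91, 97]]
After line 3 (extend unpacks [58], adds 58): lst = [8, 28, [73, 91, 97], 58]
After line 4: result = len(lst) = 4

[8, 28, [73, 91, 97], 58]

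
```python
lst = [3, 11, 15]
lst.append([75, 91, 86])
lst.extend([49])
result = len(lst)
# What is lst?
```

After line 1: lst = [3, 11, 15]
After line 2 (append adds [75, 91, 86] as single element): lst = [3, 11, 15, [75, 91, 86]]
After line 3 (extend unpacks [49], adds 49): lst = [3, 11, 15, [75, 91, 86], 49]
After line 4: result = len(lst) = 5

[3, 11, 15, [75, 91, 86], 49]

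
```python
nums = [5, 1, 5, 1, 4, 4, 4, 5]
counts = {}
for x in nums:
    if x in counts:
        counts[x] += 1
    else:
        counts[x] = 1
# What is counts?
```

Initial: counts = {}, nums = [5, 1, 5, 1, 4, 4, 4, 5]
See 5: counts = {5: 1}
See 1: counts = {5: 1, 1: 1}
See 5: counts = {5: 2, 1: 1}
See 1: counts = {5: 2, 1: 2}
See 4: counts = {5: 2, 1: 2, 4: 1}
See 4: counts = {5: 2, 1: 2, 4: 2}
See 4: counts = {5: 2, 1: 2, 4: 3}
See 5: counts = {5: 3, 1: 2, 4: 3}

{5: 3, 1: 2, 4: 3}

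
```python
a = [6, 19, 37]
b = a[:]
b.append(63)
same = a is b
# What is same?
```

After line 1: a = [6, 19, 37]
After line 2 (b = a[:] is a shallow copy, new object): a = [6, 19, 37], b = [6, 19, 37]
After line 3 (append only mutates b): a = [6, 19, 37], b = [6, 19, 37, 63]
After line 4 (same = a is b; different objects -> False): same = False

False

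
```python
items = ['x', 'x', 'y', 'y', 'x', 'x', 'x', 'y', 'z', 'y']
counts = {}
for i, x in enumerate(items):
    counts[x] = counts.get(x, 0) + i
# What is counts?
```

Initial: counts = {}, items = ['x', 'x', 'y', 'y', 'x', 'x', 'x', 'y', 'z', 'y']
i=0, x='x': counts = {'x': 0}
i=1, x='x': counts = {'x': 1}
i=2, x='y': counts = {'x': 1, 'y': 2}
i=3, x='y': counts = {'x': 1, 'y': 5}
i=4, x='x': counts = {'x': 5, 'y': 5}
i=5, x='x': counts = {'x': 10, 'y': 5}
i=6, x='x': counts = {'x': 16, 'y': 5}
i=7, x='y': counts = {'x': 16, 'y': 12}
i=8, x='z': counts = {'x': 16, 'y': 12, 'z': 8}
i=9, x='y': counts = {'x': 16, 'y': 21, 'z': 8}

{'x': 16, 'y': 21, 'z': 8}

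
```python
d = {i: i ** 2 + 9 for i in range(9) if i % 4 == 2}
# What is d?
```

{2: 13, 6: 45}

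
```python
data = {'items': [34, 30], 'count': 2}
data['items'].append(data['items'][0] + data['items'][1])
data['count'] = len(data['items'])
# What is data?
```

After line 1: data = {'items': [34, 30], 'count': 2}
After line 2 (append 34 + 30 = 64): data = {'items': [34, 30, 64], 'count': 2}
After line 3 (count = len(items) = 3): data = {'items': [34, 30, 64], 'count': 3}

{'items': [34, 30, 64], 'count': 3}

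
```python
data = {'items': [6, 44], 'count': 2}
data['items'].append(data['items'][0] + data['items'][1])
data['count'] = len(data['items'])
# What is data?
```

After line 1: data = {'items': [6, 44], 'count': 2}
After line 2 (append 6 + 44 = 50): data = {'items': [6, 44, 50], 'count': 2}
After line 3 (count = len(items) = 3): data = {'items': [6, 44, 50], 'count': 3}

{'items': [6, 44, 50], 'count': 3}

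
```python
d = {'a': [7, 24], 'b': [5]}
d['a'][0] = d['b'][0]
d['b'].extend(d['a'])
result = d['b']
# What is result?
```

After line 1: d = {'a': [7, 24], 'b': [5]}
After line 2 (a[0] = b[0] = 5): d = {'a': [5, 24], 'b': [5]}
After line 3 (b.extend(a) appends [5, 24]): d = {'a': [5, 24], 'b': [5, 5, 24]}
After line 4: result = d['b'] = [5, 5, 24]

[5, 5, 24]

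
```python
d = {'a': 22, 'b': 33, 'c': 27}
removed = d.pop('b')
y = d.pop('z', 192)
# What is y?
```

After line 1: d = {'a': 22, 'b': 33, 'c': 27}
After line 2 (pop 'b' returns 33): d = {'a': 22, 'c': 27}, removed = 33
After line 3 (pop 'z' missing, returns default 192): d = {'a': 22, 'c': 27}, y = 192

192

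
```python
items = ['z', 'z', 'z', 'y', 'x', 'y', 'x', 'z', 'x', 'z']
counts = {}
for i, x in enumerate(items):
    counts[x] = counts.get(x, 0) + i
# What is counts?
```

Initial: counts = {}, items = ['z', 'z', 'z', 'y', 'x', 'y', 'x', 'z', 'x', 'z']
i=0, x='z': counts = {'z': 0}
i=1, x='z': counts = {'z': 1}
i=2, x='z': counts = {'z': 3}
i=3, x='y': counts = {'z': 3, 'y': 3}
i=4, x='x': counts = {'z': 3, 'y': 3, 'x': 4}
i=5, x='y': counts = {'z': 3, 'y': 8, 'x': 4}
i=6, x='x': counts = {'z': 3, 'y': 8, 'x': 10}
i=7, x='z': counts = {'z': 10, 'y': 8, 'x': 10}
i=8, x='x': counts = {'z': 10, 'y': 8, 'x': 18}
i=9, x='z': counts = {'z': 19, 'y': 8, 'x': 18}

{'z': 19, 'y': 8, 'x': 18}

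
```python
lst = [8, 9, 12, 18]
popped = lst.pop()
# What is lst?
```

[8, 9, 12]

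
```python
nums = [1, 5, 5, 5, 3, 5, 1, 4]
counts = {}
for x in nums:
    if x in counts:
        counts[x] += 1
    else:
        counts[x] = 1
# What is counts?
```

Initial: counts = {}, nums = [1, 5, 5, 5, 3, 5, 1, 4]
See 1: counts = {1: 1}
See 5: counts = {1: 1, 5: 1}
See 5: counts = {1: 1, 5: 2}
See 5: counts = {1: 1, 5: 3}
See 3: counts = {1: 1, 5: 3, 3: 1}
See 5: counts = {1: 1, 5: 4, 3: 1}
See 1: counts = {1: 2, 5: 4, 3: 1}
See 4: counts = {1: 2, 5: 4, 3: 1, 4: 1}

{1: 2, 5: 4, 3: 1, 4: 1}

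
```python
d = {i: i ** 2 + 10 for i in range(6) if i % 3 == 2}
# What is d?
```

{2: 14, 5: 35}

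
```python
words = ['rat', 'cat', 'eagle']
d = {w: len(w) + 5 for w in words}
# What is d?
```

{'rat': 8, 'cat': 8, 'eagle': 10}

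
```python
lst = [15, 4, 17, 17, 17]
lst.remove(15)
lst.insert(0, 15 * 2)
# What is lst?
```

After line 1: lst = [15, 4, 17, 17, 17]
After line 2 (remove first 15): lst = [4, 17, 17, 17]
After line 3 (insert 30 at index 0): lst = [30, 4, 17, 17, 17]

[30, 4, 17, 17, 17]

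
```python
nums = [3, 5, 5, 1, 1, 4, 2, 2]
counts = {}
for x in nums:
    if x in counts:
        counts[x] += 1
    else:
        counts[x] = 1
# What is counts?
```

Initial: counts = {}, nums = [3, 5, 5, 1, 1, 4, 2, 2]
See 3: counts = {3: 1}
See 5: counts = {3: 1, 5: 1}
See 5: counts = {3: 1, 5: 2}
See 1: counts = {3: 1, 5: 2, 1: 1}
See 1: counts = {3: 1, 5: 2, 1: 2}
See 4: counts = {3: 1, 5: 2, 1: 2, 4: 1}
See 2: counts = {3: 1, 5: 2, 1: 2, 4: 1, 2: 1}
See 2: counts = {3: 1, 5: 2, 1: 2, 4: 1, 2: 2}

{3: 1, 5: 2, 1: 2, 4: 1, 2: 2}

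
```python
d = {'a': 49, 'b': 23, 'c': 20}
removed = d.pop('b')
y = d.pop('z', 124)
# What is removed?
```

After line 1: d = {'a': 49, 'b': 23, 'c': 20}
After line 2 (pop 'b' returns 23): d = {'a': 49, 'c': 20}, removed = 23
After line 3 (pop 'z' missing, returns default 124): d = {'a': 49, 'c': 20}, y = 124

23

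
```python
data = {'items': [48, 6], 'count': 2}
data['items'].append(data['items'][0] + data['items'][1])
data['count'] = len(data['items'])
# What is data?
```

After line 1: data = {'items': [48, 6], 'count': 2}
After line 2 (append 48 + 6 = 54): data = {'items': [48, 6, 54], 'count': 2}
After line 3 (count = len(items) = 3): data = {'items': [48, 6, 54], 'count': 3}

{'items': [48, 6, 54], 'count': 3}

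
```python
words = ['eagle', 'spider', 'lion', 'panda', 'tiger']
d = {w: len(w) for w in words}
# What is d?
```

{'eagle': 5, 'spider': 6, 'lion': 4, 'panda': 5, 'tiger': 5}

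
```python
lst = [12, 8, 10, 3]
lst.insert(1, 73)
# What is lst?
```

[12, 73, 8, 10, 3]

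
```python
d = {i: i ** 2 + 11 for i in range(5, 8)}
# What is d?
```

{5: 36, 6: 47, 7: 60}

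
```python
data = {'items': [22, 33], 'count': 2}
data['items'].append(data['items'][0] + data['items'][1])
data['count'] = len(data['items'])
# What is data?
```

After line 1: data = {'items': [22, 33], 'count': 2}
After line 2 (append 22 + 33 = 55): data = {'items': [22, 33, 55], 'count': 2}
After line 3 (count = len(items) = 3): data = {'items': [22, 33, 55], 'count': 3}

{'items': [22, 33, 55], 'count': 3}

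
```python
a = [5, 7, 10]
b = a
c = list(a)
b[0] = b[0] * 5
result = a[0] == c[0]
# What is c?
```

After line 1: a = [5, 7, 10]
After line 2 (b = a, alias): a = [5, 7, 10], b = [5, 7, 10]
After line 3 (c = list(a) is a copy, new object): c = [5, 7, 10]
After line 4 (b[0] = 5 * 5 = 25; mutates shared a/b): a = b = [25, 7, 10], c = [5, 7, 10]
After line 5 (a[0] = 25, c[0] = 5; result = False)

[5, 7, 10]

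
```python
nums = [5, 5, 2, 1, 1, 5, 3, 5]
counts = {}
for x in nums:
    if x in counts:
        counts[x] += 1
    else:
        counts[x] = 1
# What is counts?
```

Initial: counts = {}, nums = [5, 5, 2, 1, 1, 5, 3, 5]
See 5: counts = {5: 1}
See 5: counts = {5: 2}
See 2: counts = {5: 2, 2: 1}
See 1: counts = {5: 2, 2: 1, 1: 1}
See 1: counts = {5: 2, 2: 1, 1: 2}
See 5: counts = {5: 3, 2: 1, 1: 2}
See 3: counts = {5: 3, 2: 1, 1: 2, 3: 1}
See 5: counts = {5: 4, 2: 1, 1: 2, 3: 1}

{5: 4, 2: 1, 1: 2, 3: 1}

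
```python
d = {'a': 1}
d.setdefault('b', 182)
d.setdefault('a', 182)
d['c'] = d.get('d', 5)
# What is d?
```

After line 1: d = {'a': 1}
After line 2 (setdefault adds 'b'=182): d = {'a': 1, 'b': 182}
After line 3 (setdefault 'a' no-op, already exists): d = {'a': 1, 'b': 182}
After line 4 (get('d', 5) returns default since 'd' not in d): d = {'a': 1, 'b': 182, 'c': 5}

{'a': 1, 'b': 182, 'c': 5}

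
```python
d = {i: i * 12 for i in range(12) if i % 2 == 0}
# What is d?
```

{0: 0, 2: 24, 4: 48, 6: 72, 8: 96, 10: 120}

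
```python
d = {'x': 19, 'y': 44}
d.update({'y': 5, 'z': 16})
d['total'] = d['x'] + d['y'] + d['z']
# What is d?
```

After line 1: d = {'x': 19, 'y': 44}
After line 2 (y overwritten, z added): d = {'x': 19, 'y': 5, 'z': 16}
After line 3 (total = 19 + 5 + 16 = 40): d = {'x': 19, 'y': 5, 'z': 16, 'total': 40}

{'x': 19, 'y': 5, 'z': 16, 'total': 40}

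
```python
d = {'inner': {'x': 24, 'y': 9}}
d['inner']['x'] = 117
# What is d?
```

After line 1: d = {'inner': {'x': 24, 'y': 9}}
After line 2 (inner x overwritten): d = {'inner': {'x': 117, 'y': 9}}

{'inner': {'x': 117, 'y': 9}}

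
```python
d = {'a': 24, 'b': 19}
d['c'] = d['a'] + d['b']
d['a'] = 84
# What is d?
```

After line 1: d = {'a': 24, 'b': 19}
After line 2 (d['c'] = 24 + 19): d = {'a': 24, 'b': 19, 'c': 43}
After line 3: d = {'a': 84, 'b': 19, 'c': 43}

{'a': 84, 'b': 19, 'c': 43}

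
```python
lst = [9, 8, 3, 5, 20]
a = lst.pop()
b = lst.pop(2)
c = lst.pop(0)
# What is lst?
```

After line 1: lst = [9, 8, 3, 5, 20]
After line 2 (pop() -> a = 20): lst = [9, 8, 3, 5]
After line 3 (pop(2) -> b = 3): lst = [9, 8, 5]
After line 4 (pop(0) -> c = 9): lst = [8, 5]

[8, 5]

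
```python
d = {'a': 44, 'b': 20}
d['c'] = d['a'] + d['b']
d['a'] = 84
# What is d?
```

After line 1: d = {'a': 44, 'b': 20}
After line 2 (d['c'] = 44 + 20): d = {'a': 44, 'b': 20, 'c': 64}
After line 3: d = {'a': 84, 'b': 20, 'c': 64}

{'a': 84, 'b': 20, 'c': 64}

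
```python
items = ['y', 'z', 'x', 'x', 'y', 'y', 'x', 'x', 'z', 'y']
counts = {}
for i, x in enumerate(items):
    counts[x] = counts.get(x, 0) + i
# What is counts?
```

Initial: counts = {}, items = ['y', 'z', 'x', 'x', 'y', 'y', 'x', 'x', 'z', 'y']
i=0, x='y': counts = {'y': 0}
i=1, x='z': counts = {'y': 0, 'z': 1}
i=2, x='x': counts = {'y': 0, 'z': 1, 'x': 2}
i=3, x='x': counts = {'y': 0, 'z': 1, 'x': 5}
i=4, x='y': counts = {'y': 4, 'z': 1, 'x': 5}
i=5, x='y': counts = {'y': 9, 'z': 1, 'x': 5}
i=6, x='x': counts = {'y': 9, 'z': 1, 'x': 11}
i=7, x='x': counts = {'y': 9, 'z': 1, 'x': 18}
i=8, x='z': counts = {'y': 9, 'z': 9, 'x': 18}
i=9, x='y': counts = {'y': 18, 'z': 9, 'x': 18}

{'y': 18, 'z': 9, 'x': 18}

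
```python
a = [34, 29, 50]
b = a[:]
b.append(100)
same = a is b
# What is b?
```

After line 1: a = [34, 29, 50]
After line 2 (b = a[:] is a shallow copy, new object): a = [34, 29, 50], b = [34, 29, 50]
After line 3 (append only mutates b): a = [34, 29, 50], b = [34, 29, 50, 100]
After line 4 (same = a is b; different objects -> False): same = False

[34, 29, 50, 100]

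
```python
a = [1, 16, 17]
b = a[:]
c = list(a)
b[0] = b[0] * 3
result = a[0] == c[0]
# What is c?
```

After line 1: a = [1, 16, 17]
After line 2 (b = a[:], copy): a = [1, 16, 17], b = [1, 16, 17]
After line 3 (c = list(a) is a copy, new object): c = [1, 16, 17]
After line 4 (b[0] = 1 * 3 = 3; only b mutates (copy)): a = [1, 16, 17], b = [3, 16, 17], c = [1, 16, 17]
After line 5 (a[0] = 1, c[0] = 1; result = True)

[1, 16, 17]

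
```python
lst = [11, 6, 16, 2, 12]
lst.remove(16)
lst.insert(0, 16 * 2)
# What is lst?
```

After line 1: lst = [11, 6, 16, 2, 12]
After line 2 (remove first 16): lst = [11, 6, 2, 12]
After line 3 (insert 32 at index 0): lst = [32, 11, 6, 2, 12]

[32, 11, 6, 2, 12]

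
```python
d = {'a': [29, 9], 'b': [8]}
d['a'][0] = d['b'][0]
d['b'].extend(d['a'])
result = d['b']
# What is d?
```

After line 1: d = {'a': [29, 9], 'b': [8]}
After line 2 (a[0] = b[0] = 8): d = {'a': [8, 9], 'b': [8]}
After line 3 (b.extend(a) appends [8, 9]): d = {'a': [8, 9], 'b': [8, 8, 9]}
After line 4: result = d['b'] = [8, 8, 9]

{'a': [8, 9], 'b': [8, 8, 9]}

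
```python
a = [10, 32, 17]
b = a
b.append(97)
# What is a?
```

After line 1: a = [10, 32, 17]
After line 2 (b = a is an alias, same object): a = [10, 32, 17], b = [10, 32, 17]
After line 3 (b.append mutates the shared list): a = [10, 32, 17, 97], b = [10, 32, 17, 97]

[10, 32, 17, 97]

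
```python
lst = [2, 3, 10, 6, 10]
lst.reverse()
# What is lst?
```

[10, 6, 10, 3, 2]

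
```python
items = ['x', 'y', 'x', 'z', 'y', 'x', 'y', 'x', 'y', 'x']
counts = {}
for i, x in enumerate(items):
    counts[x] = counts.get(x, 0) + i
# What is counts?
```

Initial: counts = {}, items = ['x', 'y', 'x', 'z', 'y', 'x', 'y', 'x', 'y', 'x']
i=0, x='x': counts = {'x': 0}
i=1, x='y': counts = {'x': 0, 'y': 1}
i=2, x='x': counts = {'x': 2, 'y': 1}
i=3, x='z': counts = {'x': 2, 'y': 1, 'z': 3}
i=4, x='y': counts = {'x': 2, 'y': 5, 'z': 3}
i=5, x='x': counts = {'x': 7, 'y': 5, 'z': 3}
i=6, x='y': counts = {'x': 7, 'y': 11, 'z': 3}
i=7, x='x': counts = {'x': 14, 'y': 11, 'z': 3}
i=8, x='y': counts = {'x': 14, 'y': 19, 'z': 3}
i=9, x='x': counts = {'x': 23, 'y': 19, 'z': 3}

{'x': 23, 'y': 19, 'z': 3}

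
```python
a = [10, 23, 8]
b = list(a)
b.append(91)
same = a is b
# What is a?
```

After line 1: a = [10, 23, 8]
After line 2 (b = list(a) is a shallow copy, new object): a = [10, 23, 8], b = [10, 23, 8]
After line 3 (append only mutates b): a = [10, 23, 8], b = [10, 23, 8, 91]
After line 4 (same = a is b; different objects -> False): same = False

[10, 23, 8]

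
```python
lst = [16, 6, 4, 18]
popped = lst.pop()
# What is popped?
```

18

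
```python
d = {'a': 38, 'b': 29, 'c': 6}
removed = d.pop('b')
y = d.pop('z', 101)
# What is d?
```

After line 1: d = {'a': 38, 'b': 29, 'c': 6}
After line 2 (pop 'b' returns 29): d = {'a': 38, 'c': 6}, removed = 29
After line 3 (pop 'z' missing, returns default 101): d = {'a': 38, 'c': 6}, y = 101

{'a': 38, 'c': 6}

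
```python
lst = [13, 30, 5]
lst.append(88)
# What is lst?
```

[13, 30, 5, 88]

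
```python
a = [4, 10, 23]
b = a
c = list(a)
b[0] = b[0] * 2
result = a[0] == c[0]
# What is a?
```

After line 1: a = [4, 10, 23]
After line 2 (b = a, alias): a = [4, 10, 23], b = [4, 10, 23]
After line 3 (c = list(a) is a copy, new object): c = [4, 10, 23]
After line 4 (b[0] = 4 * 2 = 8; mutates shared a/b): a = b = [8, 10, 23], c = [4, 10, 23]
After line 5 (a[0] = 8, c[0] = 4; result = False)

[8, 10, 23]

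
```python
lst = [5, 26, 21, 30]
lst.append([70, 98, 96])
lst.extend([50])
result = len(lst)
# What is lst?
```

After line 1: lst = [5, 26, 21, 30]
After line 2 (append adds [70, 98, 96] as single element): lst = [5, 26, 21, 30, [70, 98, 96]]
After line 3 (extend unpacks [50], adds 50): lst = [5, 26, 21, 30, [70, 98, 96], 50]
After line 4: result = len(lst) = 6

[5, 26, 21, 30, [70, 98, 96], 50]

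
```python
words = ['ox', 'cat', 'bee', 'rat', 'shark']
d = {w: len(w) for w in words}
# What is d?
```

{'ox': 2, 'cat': 3, 'bee': 3, 'rat': 3, 'shark': 5}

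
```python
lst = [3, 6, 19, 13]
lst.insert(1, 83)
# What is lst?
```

[3, 83, 6, 19, 13]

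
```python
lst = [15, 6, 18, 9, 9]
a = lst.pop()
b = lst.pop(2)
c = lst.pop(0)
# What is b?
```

After line 1: lst = [15, 6, 18, 9, 9]
After line 2 (pop() -> a = 9): lst = [15, 6, 18, 9]
After line 3 (pop(2) -> b = 18): lst = [15, 6, 9]
After line 4 (pop(0) -> c = 15): lst = [6, 9]

18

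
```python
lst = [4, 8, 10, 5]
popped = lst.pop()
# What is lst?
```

[4, 8, 10]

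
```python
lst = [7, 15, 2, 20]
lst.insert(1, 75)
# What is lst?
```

[7, 75, 15, 2, 20]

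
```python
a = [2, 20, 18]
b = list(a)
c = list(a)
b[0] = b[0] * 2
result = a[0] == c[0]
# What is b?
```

After line 1: a = [2, 20, 18]
After line 2 (b = list(a), copy): a = [2, 20, 18], b = [2, 20, 18]
After line 3 (c = list(a) is a copy, new object): c = [2, 20, 18]
After line 4 (b[0] = 2 * 2 = 4; only b mutates (copy)): a = [2, 20, 18], b = [4, 20, 18], c = [2, 20, 18]
After line 5 (a[0] = 2, c[0] = 2; result = True)

[4, 20, 18]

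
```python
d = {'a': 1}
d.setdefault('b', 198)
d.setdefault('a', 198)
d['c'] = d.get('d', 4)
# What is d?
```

After line 1: d = {'a': 1}
After line 2 (setdefault adds 'b'=198): d = {'a': 1, 'b': 198}
After line 3 (setdefault 'a' no-op, already exists): d = {'a': 1, 'b': 198}
After line 4 (get('d', 4) returns default since 'd' not in d): d = {'a': 1, 'b': 198, 'c': 4}

{'a': 1, 'b': 198, 'c': 4}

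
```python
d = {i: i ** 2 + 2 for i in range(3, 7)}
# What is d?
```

{3: 11, 4: 18, 5: 27, 6: 38}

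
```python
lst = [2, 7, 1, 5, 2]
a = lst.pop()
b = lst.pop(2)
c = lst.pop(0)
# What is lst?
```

After line 1: lst = [2, 7, 1, 5, 2]
After line 2 (pop() -> a = 2): lst = [2, 7, 1, 5]
After line 3 (pop(2) -> b = 1): lst = [2, 7, 5]
After line 4 (pop(0) -> c = 2): lst = [7, 5]

[7, 5]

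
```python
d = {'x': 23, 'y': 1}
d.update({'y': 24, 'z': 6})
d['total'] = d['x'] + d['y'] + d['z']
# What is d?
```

After line 1: d = {'x': 23, 'y': 1}
After line 2 (y overwritten, z added): d = {'x': 23, 'y': 24, 'z': 6}
After line 3 (total = 23 + 24 + 6 = 53): d = {'x': 23, 'y': 24, 'z': 6, 'total': 53}

{'x': 23, 'y': 24, 'z': 6, 'total': 53}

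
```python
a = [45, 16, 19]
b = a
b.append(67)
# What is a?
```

After line 1: a = [45, 16, 19]
After line 2 (b = a is an alias, same object): a = [45, 16, 19], b = [45, 16, 19]
After line 3 (b.append mutates the shared list): a = [45, 16, 19, 67], b = [45, 16, 19, 67]

[45, 16, 19, 67]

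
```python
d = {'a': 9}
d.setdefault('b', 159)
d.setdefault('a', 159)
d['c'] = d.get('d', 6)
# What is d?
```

After line 1: d = {'a': 9}
After line 2 (setdefault adds 'b'=159): d = {'a': 9, 'b': 159}
After line 3 (setdefault 'a' no-op, already exists): d = {'a': 9, 'b': 159}
After line 4 (get('d', 6) returns default since 'd' not in d): d = {'a': 9, 'b': 159, 'c': 6}

{'a': 9, 'b': 159, 'c': 6}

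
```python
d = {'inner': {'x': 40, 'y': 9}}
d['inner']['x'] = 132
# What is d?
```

After line 1: d = {'inner': {'x': 40, 'y': 9}}
After line 2 (inner x overwritten): d = {'inner': {'x': 132, 'y': 9}}

{'inner': {'x': 132, 'y': 9}}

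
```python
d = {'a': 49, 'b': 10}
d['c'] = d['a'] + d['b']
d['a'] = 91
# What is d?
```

After line 1: d = {'a': 49, 'b': 10}
After line 2 (d['c'] = 49 + 10): d = {'a': 49, 'b': 10, 'c': 59}
After line 3: d = {'a': 91, 'b': 10, 'c': 59}

{'a': 91, 'b': 10, 'c': 59}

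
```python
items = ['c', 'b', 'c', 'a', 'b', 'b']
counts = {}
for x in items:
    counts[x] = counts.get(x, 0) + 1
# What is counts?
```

Initial: counts = {}, items = ['c', 'b', 'c', 'a', 'b', 'b']
See 'c': counts = {'c': 1}
See 'b': counts = {'c': 1, 'b': 1}
See 'c': counts = {'c': 2, 'b': 1}
See 'a': counts = {'c': 2, 'b': 1, 'a': 1}
See 'b': counts = {'c': 2, 'b': 2, 'a': 1}
See 'b': counts = {'c': 2, 'b': 3, 'a': 1}

{'c': 2, 'b': 3, 'a': 1}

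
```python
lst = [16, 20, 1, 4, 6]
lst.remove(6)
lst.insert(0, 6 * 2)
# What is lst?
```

After line 1: lst = [16, 20, 1, 4, 6]
After line 2 (remove first 6): lst = [16, 20, 1, 4]
After line 3 (insert 12 at index 0): lst = [12, 16, 20, 1, 4]

[12, 16, 20, 1, 4]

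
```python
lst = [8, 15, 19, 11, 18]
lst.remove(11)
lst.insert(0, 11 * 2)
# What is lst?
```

After line 1: lst = [8, 15, 19, 11, 18]
After line 2 (remove first 11): lst = [8, 15, 19, 18]
After line 3 (insert 22 at index 0): lst = [22, 8, 15, 19, 18]

[22, 8, 15, 19, 18]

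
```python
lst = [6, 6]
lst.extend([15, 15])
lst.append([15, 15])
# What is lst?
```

After line 1: lst = [6, 6]
After line 2 (extend unpacks [15, 15]): lst = [6, 6, 15, 15]
After line 3 (append adds [15, 15] as single element): lst = [6, 6, 15, 15, [15, 15]]

[6, 6, 15, 15, [15, 15]]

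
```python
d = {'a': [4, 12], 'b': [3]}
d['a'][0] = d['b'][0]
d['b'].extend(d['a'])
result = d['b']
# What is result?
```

After line 1: d = {'a': [4, 12], 'b': [3]}
After line 2 (a[0] = b[0] = 3): d = {'a': [3, 12], 'b': [3]}
After line 3 (b.extend(a) appends [3, 12]): d = {'a': [3, 12], 'b': [3, 3, 12]}
After line 4: result = d['b'] = [3, 3, 12]

[3, 3, 12]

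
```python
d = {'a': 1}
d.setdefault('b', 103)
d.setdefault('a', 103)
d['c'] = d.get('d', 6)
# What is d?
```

After line 1: d = {'a': 1}
After line 2 (setdefault adds 'b'=103): d = {'a': 1, 'b': 103}
After line 3 (setdefault 'a' no-op, already exists): d = {'a': 1, 'b': 103}
After line 4 (get('d', 6) returns default since 'd' not in d): d = {'a': 1, 'b': 103, 'c': 6}

{'a': 1, 'b': 103, 'c': 6}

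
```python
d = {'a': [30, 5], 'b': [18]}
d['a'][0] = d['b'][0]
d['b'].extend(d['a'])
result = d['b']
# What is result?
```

After line 1: d = {'a': [30, 5], 'b': [18]}
After line 2 (a[0] = b[0] = 18): d = {'a': [18, 5], 'b': [18]}
After line 3 (b.extend(a) appends [18, 5]): d = {'a': [18, 5], 'b': [18, 18, 5]}
After line 4: result = d['b'] = [18, 18, 5]

[18, 18, 5]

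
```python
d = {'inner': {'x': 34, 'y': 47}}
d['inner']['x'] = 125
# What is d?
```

After line 1: d = {'inner': {'x': 34, 'y': 47}}
After line 2 (inner x overwritten): d = {'inner': {'x': 125, 'y': 47}}

{'inner': {'x': 125, 'y': 47}}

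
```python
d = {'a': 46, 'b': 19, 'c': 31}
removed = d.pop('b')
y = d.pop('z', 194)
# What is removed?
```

After line 1: d = {'a': 46, 'b': 19, 'c': 31}
After line 2 (pop 'b' returns 19): d = {'a': 46, 'c': 31}, removed = 19
After line 3 (pop 'z' missing, returns default 194): d = {'a': 46, 'c': 31}, y = 194

19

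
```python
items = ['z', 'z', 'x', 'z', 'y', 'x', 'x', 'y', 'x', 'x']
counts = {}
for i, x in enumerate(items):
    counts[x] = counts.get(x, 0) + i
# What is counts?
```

Initial: counts = {}, items = ['z', 'z', 'x', 'z', 'y', 'x', 'x', 'y', 'x', 'x']
i=0, x='z': counts = {'z': 0}
i=1, x='z': counts = {'z': 1}
i=2, x='x': counts = {'z': 1, 'x': 2}
i=3, x='z': counts = {'z': 4, 'x': 2}
i=4, x='y': counts = {'z': 4, 'x': 2, 'y': 4}
i=5, x='x': counts = {'z': 4, 'x': 7, 'y': 4}
i=6, x='x': counts = {'z': 4, 'x': 13, 'y': 4}
i=7, x='y': counts = {'z': 4, 'x': 13, 'y': 11}
i=8, x='x': counts = {'z': 4, 'x': 21, 'y': 11}
i=9, x='x': counts = {'z': 4, 'x': 30, 'y': 11}

{'z': 4, 'x': 30, 'y': 11}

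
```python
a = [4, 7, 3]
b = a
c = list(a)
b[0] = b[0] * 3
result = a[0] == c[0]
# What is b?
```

After line 1: a = [4, 7, 3]
After line 2 (b = a, alias): a = [4, 7, 3], b = [4, 7, 3]
After line 3 (c = list(a) is a copy, new object): c = [4, 7, 3]
After line 4 (b[0] = 4 * 3 = 12; mutates shared a/b): a = b = [12, 7, 3], c = [4, 7, 3]
After line 5 (a[0] = 12, c[0] = 4; result = False)

[12, 7, 3]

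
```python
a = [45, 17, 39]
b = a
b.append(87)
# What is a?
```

After line 1: a = [45, 17, 39]
After line 2 (b = a is an alias, same object): a = [45, 17, 39], b = [45, 17, 39]
After line 3 (b.append mutates the shared list): a = [45, 17, 39, 87], b = [45, 17, 39, 87]

[45, 17, 39, 87]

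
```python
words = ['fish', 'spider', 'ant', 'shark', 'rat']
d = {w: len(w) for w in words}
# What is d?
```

{'fish': 4, 'spider': 6, 'ant': 3, 'shark': 5, 'rat': 3}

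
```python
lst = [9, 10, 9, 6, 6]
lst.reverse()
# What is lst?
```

[6, 6, 9, 10, 9]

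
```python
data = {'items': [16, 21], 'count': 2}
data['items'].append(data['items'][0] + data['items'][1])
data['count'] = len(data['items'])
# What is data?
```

After line 1: data = {'items': [16, 21], 'count': 2}
After line 2 (append 16 + 21 = 37): data = {'items': [16, 21, 37], 'count': 2}
After line 3 (count = len(items) = 3): data = {'items': [16, 21, 37], 'count': 3}

{'items': [16, 21, 37], 'count': 3}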